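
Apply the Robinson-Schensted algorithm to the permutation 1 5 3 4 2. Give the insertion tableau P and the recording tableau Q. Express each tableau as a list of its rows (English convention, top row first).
Insert each entry of the permutation into P by Schensted row insertion, recording in Q the position of each new cell.

After inserting 1: P = [[1]].
After inserting 5: P = [[1, 5]].
After inserting 3: P = [[1, 3], [5]].
After inserting 4: P = [[1, 3, 4], [5]].
After inserting 2: P = [[1, 2, 4], [3], [5]].

So P = [[1, 2, 4], [3], [5]], Q = [[1, 2, 4], [3], [5]].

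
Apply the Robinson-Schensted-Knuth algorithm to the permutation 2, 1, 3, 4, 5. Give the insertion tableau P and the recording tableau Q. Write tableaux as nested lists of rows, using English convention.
P = [[1, 3, 4, 5], [2]], Q = [[1, 3, 4, 5], [2]]

Insert each entry of the permutation into P by Schensted row insertion, recording in Q the position of each new cell.

Insert 2: appended to row 1. P = [[2]], Q = [[1]].
Insert 1: 1 bumps 2 from row 1; 2 starts row 2. P = [[1], [2]], Q = [[1], [2]].
Insert 3: appended to row 1. P = [[1, 3], [2]], Q = [[1, 3], [2]].
Insert 4: appended to row 1. P = [[1, 3, 4], [2]], Q = [[1, 3, 4], [2]].
Insert 5: appended to row 1. P = [[1, 3, 4, 5], [2]], Q = [[1, 3, 4, 5], [2]].

So P = [[1, 3, 4, 5], [2]], Q = [[1, 3, 4, 5], [2]].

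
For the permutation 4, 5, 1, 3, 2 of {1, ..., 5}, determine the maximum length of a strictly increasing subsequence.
2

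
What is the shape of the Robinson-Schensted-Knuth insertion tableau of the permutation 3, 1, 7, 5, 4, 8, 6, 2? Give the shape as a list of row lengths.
RSK row insertion gives P = [[1, 2, 6], [3, 4, 8], [5], [7]], which has shape [3, 3, 1, 1].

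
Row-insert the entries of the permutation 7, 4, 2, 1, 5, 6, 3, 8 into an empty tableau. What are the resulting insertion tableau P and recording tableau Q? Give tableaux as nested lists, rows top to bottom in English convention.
Insert each entry of the permutation into P by Schensted row insertion, recording in Q the position of each new cell.

After inserting 7: P = [[7]].
After inserting 4: P = [[4], [7]].
After inserting 2: P = [[2], [4], [7]].
After inserting 1: P = [[1], [2], [4], [7]].
After inserting 5: P = [[1, 5], [2], [4], [7]].
After inserting 6: P = [[1, 5, 6], [2], [4], [7]].
After inserting 3: P = [[1, 3, 6], [2, 5], [4], [7]].
After inserting 8: P = [[1, 3, 6, 8], [2, 5], [4], [7]].

So P = [[1, 3, 6, 8], [2, 5], [4], [7]], Q = [[1, 5, 6, 8], [2, 7], [3], [4]].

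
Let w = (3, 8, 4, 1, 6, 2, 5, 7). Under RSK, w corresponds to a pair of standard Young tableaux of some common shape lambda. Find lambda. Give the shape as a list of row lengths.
[4, 3, 1]

Row-insert each entry into an empty tableau.

After inserting 3: P = [[3]].
After inserting 8: P = [[3, 8]].
After inserting 4: P = [[3, 4], [8]].
After inserting 1: P = [[1, 4], [3], [8]].
After inserting 6: P = [[1, 4, 6], [3], [8]].
After inserting 2: P = [[1, 2, 6], [3, 4], [8]].
After inserting 5: P = [[1, 2, 5], [3, 4, 6], [8]].
After inserting 7: P = [[1, 2, 5, 7], [3, 4, 6], [8]].

The final insertion tableau P = [[1, 2, 5, 7], [3, 4, 6], [8]] has shape [4, 3, 1].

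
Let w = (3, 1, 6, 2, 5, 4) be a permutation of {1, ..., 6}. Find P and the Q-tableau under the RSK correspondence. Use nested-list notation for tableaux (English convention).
Insert each entry of the permutation into P by Schensted row insertion, recording in Q the position of each new cell.

Insert 3: appended to row 1. P = [[3]].
Insert 1: 1 bumps 3 from row 1; 3 starts row 2. P = [[1], [3]].
Insert 6: appended to row 1. P = [[1, 6], [3]].
Insert 2: 2 bumps 6 from row 1; 6 appends to row 2. P = [[1, 2], [3, 6]].
Insert 5: appended to row 1. P = [[1, 2, 5], [3, 6]].
Insert 4: 4 bumps 5 from row 1; 5 bumps 6 from row 2; 6 starts row 3. P = [[1, 2, 4], [3, 5], [6]].

So P = [[1, 2, 4], [3, 5], [6]], Q = [[1, 3, 5], [2, 4], [6]].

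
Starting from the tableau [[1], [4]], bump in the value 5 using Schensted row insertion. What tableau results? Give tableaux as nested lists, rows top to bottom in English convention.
[[1, 5], [4]]

5 is larger than every entry of row 1, so it is appended to row 1. The new tableau is [[1, 5], [4]].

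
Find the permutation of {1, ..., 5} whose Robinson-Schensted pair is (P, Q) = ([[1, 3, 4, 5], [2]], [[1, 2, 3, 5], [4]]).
Reverse the RSK construction: for i from n down to 1, find the cell of Q containing i, remove the entry at that cell from P, and reverse-bump it up through P; the value ejected from row 1 is w(i).

Step i=5: Q has 5 at row 1, column 4; remove that cell from P, ejecting 5. So w(5) = 5. P is now [[1, 3, 4], [2]].
Step i=4: Q has 4 at row 2, column 1; remove 2 from row 2 of P and reverse-bump: 2 enters row 1 and ejects 1. So w(4) = 1. P is now [[2, 3, 4]].
Step i=3: Q has 3 at row 1, column 3; remove that cell from P, ejecting 4. So w(3) = 4. P is now [[2, 3]].
Step i=2: Q has 2 at row 1, column 2; remove that cell from P, ejecting 3. So w(2) = 3. P is now [[2]].
Step i=1: Q has 1 at row 1, column 1; remove that cell from P, ejecting 2. So w(1) = 2. P is now [].

So w = 2 3 4 1 5.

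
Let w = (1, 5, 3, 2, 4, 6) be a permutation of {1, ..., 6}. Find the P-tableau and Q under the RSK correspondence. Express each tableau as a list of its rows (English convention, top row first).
Insert each entry of the permutation into P by Schensted row insertion, recording in Q the position of each new cell.

Insert 1: appended to row 1. P = [[1]], Q = [[1]].
Insert 5: appended to row 1. P = [[1, 5]], Q = [[1, 2]].
Insert 3: 3 bumps 5 from row 1; 5 starts row 2. P = [[1, 3], [5]], Q = [[1, 2], [3]].
Insert 2: 2 bumps 3 from row 1; 3 bumps 5 from row 2; 5 starts row 3. P = [[1, 2], [3], [5]], Q = [[1, 2], [3], [4]].
Insert 4: appended to row 1. P = [[1, 2, 4], [3], [5]], Q = [[1, 2, 5], [3], [4]].
Insert 6: appended to row 1. P = [[1, 2, 4, 6], [3], [5]], Q = [[1, 2, 5, 6], [3], [4]].

So P = [[1, 2, 4, 6], [3], [5]], Q = [[1, 2, 5, 6], [3], [4]].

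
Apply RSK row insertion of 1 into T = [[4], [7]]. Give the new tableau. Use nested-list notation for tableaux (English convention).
In row 1, 1 replaces 4 (the leftmost entry greater than 1); 4 is bumped to row 2. In row 2, 4 replaces 7 (the leftmost entry greater than 4); 7 is bumped to row 3. 7 starts a new row 3. The new tableau is [[1], [4], [7]].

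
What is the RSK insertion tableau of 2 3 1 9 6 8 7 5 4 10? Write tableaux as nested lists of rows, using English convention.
P = [[1, 3, 4, 7, 10], [2, 5], [6], [8], [9]]

After inserting 2: P = [[2]].
After inserting 3: P = [[2, 3]].
After inserting 1: P = [[1, 3], [2]].
After inserting 9: P = [[1, 3, 9], [2]].
After inserting 6: P = [[1, 3, 6], [2, 9]].
After inserting 8: P = [[1, 3, 6, 8], [2, 9]].
After inserting 7: P = [[1, 3, 6, 7], [2, 8], [9]].
After inserting 5: P = [[1, 3, 5, 7], [2, 6], [8], [9]].
After inserting 4: P = [[1, 3, 4, 7], [2, 5], [6], [8], [9]].
After inserting 10: P = [[1, 3, 4, 7, 10], [2, 5], [6], [8], [9]].

So P = [[1, 3, 4, 7, 10], [2, 5], [6], [8], [9]].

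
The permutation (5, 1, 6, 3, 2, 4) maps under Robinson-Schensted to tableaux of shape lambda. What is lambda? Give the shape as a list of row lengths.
[3, 2, 1]

RSK row insertion gives P = [[1, 2, 4], [3, 6], [5]], which has shape [3, 2, 1].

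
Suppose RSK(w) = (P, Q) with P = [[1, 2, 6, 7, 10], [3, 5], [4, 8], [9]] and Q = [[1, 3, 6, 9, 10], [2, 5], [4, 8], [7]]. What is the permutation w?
9 4 8 3 5 6 1 2 7 10

Reverse the RSK construction: for i from n down to 1, find the cell of Q containing i, remove the entry at that cell from P, and reverse-bump it up through P; the value ejected from row 1 is w(i).

Step i=10: Q has 10 at row 1, column 5; remove that cell from P, ejecting 10. So w(10) = 10. P is now [[1, 2, 6, 7], [3, 5], [4, 8], [9]].
Step i=9: Q has 9 at row 1, column 4; remove that cell from P, ejecting 7. So w(9) = 7. P is now [[1, 2, 6], [3, 5], [4, 8], [9]].
Step i=8: Q has 8 at row 3, column 2; remove 8 from row 3 of P and reverse-bump: 8 enters row 2 and ejects 5; 5 enters row 1 and ejects 2. So w(8) = 2. P is now [[1, 5, 6], [3, 8], [4], [9]].
Step i=7: Q has 7 at row 4, column 1; remove 9 from row 4 of P and reverse-bump: 9 enters row 3 and ejects 4; 4 enters row 2 and ejects 3; 3 enters row 1 and ejects 1. So w(7) = 1. P is now [[3, 5, 6], [4, 8], [9]].
Step i=6: Q has 6 at row 1, column 3; remove that cell from P, ejecting 6. So w(6) = 6. P is now [[3, 5], [4, 8], [9]].
Step i=5: Q has 5 at row 2, column 2; remove 8 from row 2 of P and reverse-bump: 8 enters row 1 and ejects 5. So w(5) = 5. P is now [[3, 8], [4], [9]].
Step i=4: Q has 4 at row 3, column 1; remove 9 from row 3 of P and reverse-bump: 9 enters row 2 and ejects 4; 4 enters row 1 and ejects 3. So w(4) = 3. P is now [[4, 8], [9]].
Step i=3: Q has 3 at row 1, column 2; remove that cell from P, ejecting 8. So w(3) = 8. P is now [[4], [9]].
Step i=2: Q has 2 at row 2, column 1; remove 9 from row 2 of P and reverse-bump: 9 enters row 1 and ejects 4. So w(2) = 4. P is now [[9]].
Step i=1: Q has 1 at row 1, column 1; remove that cell from P, ejecting 9. So w(1) = 9. P is now [].

So w = 9 4 8 3 5 6 1 2 7 10.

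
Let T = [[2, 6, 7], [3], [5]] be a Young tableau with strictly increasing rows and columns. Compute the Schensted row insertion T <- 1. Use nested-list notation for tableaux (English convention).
[[1, 6, 7], [2], [3], [5]]

In row 1, 1 replaces 2 (the leftmost entry greater than 1); 2 is bumped to row 2. In row 2, 2 replaces 3 (the leftmost entry greater than 2); 3 is bumped to row 3. In row 3, 3 replaces 5 (the leftmost entry greater than 3); 5 is bumped to row 4. 5 starts a new row 4. The new tableau is [[1, 6, 7], [2], [3], [5]].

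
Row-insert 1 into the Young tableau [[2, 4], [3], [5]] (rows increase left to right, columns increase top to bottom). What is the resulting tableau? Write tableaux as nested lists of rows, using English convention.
[[1, 4], [2], [3], [5]]

In row 1, 1 replaces 2 (the leftmost entry greater than 1); 2 is bumped to row 2. In row 2, 2 replaces 3 (the leftmost entry greater than 2); 3 is bumped to row 3. In row 3, 3 replaces 5 (the leftmost entry greater than 3); 5 is bumped to row 4. 5 starts a new row 4. The new tableau is [[1, 4], [2], [3], [5]].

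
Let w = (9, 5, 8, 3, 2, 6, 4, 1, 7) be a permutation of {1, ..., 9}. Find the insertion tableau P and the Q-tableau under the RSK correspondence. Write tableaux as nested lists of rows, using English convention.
P = [[1, 4, 7], [2, 6], [3, 8], [5], [9]], Q = [[1, 3, 9], [2, 6], [4, 7], [5], [8]]

Insert each entry of the permutation into P by Schensted row insertion, recording in Q the position of each new cell.

Insert 9: appended to row 1. P = [[9]].
Insert 5: 5 bumps 9 from row 1; 9 starts row 2. P = [[5], [9]].
Insert 8: appended to row 1. P = [[5, 8], [9]].
Insert 3: 3 bumps 5 from row 1; 5 bumps 9 from row 2; 9 starts row 3. P = [[3, 8], [5], [9]].
Insert 2: 2 bumps 3 from row 1; 3 bumps 5 from row 2; 5 bumps 9 from row 3; 9 starts row 4. P = [[2, 8], [3], [5], [9]].
Insert 6: 6 bumps 8 from row 1; 8 appends to row 2. P = [[2, 6], [3, 8], [5], [9]].
Insert 4: 4 bumps 6 from row 1; 6 bumps 8 from row 2; 8 appends to row 3. P = [[2, 4], [3, 6], [5, 8], [9]].
Insert 1: 1 bumps 2 from row 1; 2 bumps 3 from row 2; 3 bumps 5 from row 3; 5 bumps 9 from row 4; 9 starts row 5. P = [[1, 4], [2, 6], [3, 8], [5], [9]].
Insert 7: appended to row 1. P = [[1, 4, 7], [2, 6], [3, 8], [5], [9]].

So P = [[1, 4, 7], [2, 6], [3, 8], [5], [9]], Q = [[1, 3, 9], [2, 6], [4, 7], [5], [8]].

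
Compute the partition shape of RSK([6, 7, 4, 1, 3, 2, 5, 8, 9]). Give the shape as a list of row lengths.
[5, 2, 1, 1]

Row-insert each entry into an empty tableau.

After inserting 6: P = [[6]].
After inserting 7: P = [[6, 7]].
After inserting 4: P = [[4, 7], [6]].
After inserting 1: P = [[1, 7], [4], [6]].
After inserting 3: P = [[1, 3], [4, 7], [6]].
After inserting 2: P = [[1, 2], [3, 7], [4], [6]].
After inserting 5: P = [[1, 2, 5], [3, 7], [4], [6]].
After inserting 8: P = [[1, 2, 5, 8], [3, 7], [4], [6]].
After inserting 9: P = [[1, 2, 5, 8, 9], [3, 7], [4], [6]].

The final insertion tableau P = [[1, 2, 5, 8, 9], [3, 7], [4], [6]] has shape [5, 2, 1, 1].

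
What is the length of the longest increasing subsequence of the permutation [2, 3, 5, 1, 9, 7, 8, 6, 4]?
5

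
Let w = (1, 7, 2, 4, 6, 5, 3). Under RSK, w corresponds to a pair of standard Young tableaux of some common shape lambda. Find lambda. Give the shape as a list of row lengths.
Row-insert each entry into an empty tableau.

After inserting 1: P = [[1]].
After inserting 7: P = [[1, 7]].
After inserting 2: P = [[1, 2], [7]].
After inserting 4: P = [[1, 2, 4], [7]].
After inserting 6: P = [[1, 2, 4, 6], [7]].
After inserting 5: P = [[1, 2, 4, 5], [6], [7]].
After inserting 3: P = [[1, 2, 3, 5], [4], [6], [7]].

The final insertion tableau P = [[1, 2, 3, 5], [4], [6], [7]] has shape [4, 1, 1, 1].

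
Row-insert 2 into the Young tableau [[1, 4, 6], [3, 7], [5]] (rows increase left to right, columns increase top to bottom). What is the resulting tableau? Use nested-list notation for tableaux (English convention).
In row 1, 2 replaces 4 (the leftmost entry greater than 2); 4 is bumped to row 2. In row 2, 4 replaces 7 (the leftmost entry greater than 4); 7 is bumped to row 3. 7 is appended to row 3. The new tableau is [[1, 2, 6], [3, 4], [5, 7]].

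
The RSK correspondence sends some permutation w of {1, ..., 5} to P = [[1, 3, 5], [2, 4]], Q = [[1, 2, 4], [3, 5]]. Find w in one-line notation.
2 4 1 5 3

Reverse the RSK construction: for i from n down to 1, find the cell of Q containing i, remove the entry at that cell from P, and reverse-bump it up through P; the value ejected from row 1 is w(i).

Step i=5: Q has 5 at row 2, column 2; remove 4 from row 2 of P and reverse-bump: 4 enters row 1 and ejects 3. So w(5) = 3. P is now [[1, 4, 5], [2]].
Step i=4: Q has 4 at row 1, column 3; remove that cell from P, ejecting 5. So w(4) = 5. P is now [[1, 4], [2]].
Step i=3: Q has 3 at row 2, column 1; remove 2 from row 2 of P and reverse-bump: 2 enters row 1 and ejects 1. So w(3) = 1. P is now [[2, 4]].
Step i=2: Q has 2 at row 1, column 2; remove that cell from P, ejecting 4. So w(2) = 4. P is now [[2]].
Step i=1: Q has 1 at row 1, column 1; remove that cell from P, ejecting 2. So w(1) = 2. P is now [].

So w = 2 4 1 5 3.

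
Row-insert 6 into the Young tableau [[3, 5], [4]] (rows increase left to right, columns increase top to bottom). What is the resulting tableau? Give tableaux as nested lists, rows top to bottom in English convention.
[[3, 5, 6], [4]]

6 is larger than every entry of row 1, so it is appended to row 1. The new tableau is [[3, 5, 6], [4]].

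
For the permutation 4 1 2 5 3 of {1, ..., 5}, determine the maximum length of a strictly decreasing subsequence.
2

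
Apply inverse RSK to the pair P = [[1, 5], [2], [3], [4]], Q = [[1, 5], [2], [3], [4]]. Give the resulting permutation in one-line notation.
Reverse the RSK construction: for i from n down to 1, find the cell of Q containing i, remove the entry at that cell from P, and reverse-bump it up through P; the value ejected from row 1 is w(i).

Step i=5: Q has 5 at row 1, column 2; remove that cell from P, ejecting 5. So w(5) = 5. P is now [[1], [2], [3], [4]].
Step i=4: Q has 4 at row 4, column 1; remove 4 from row 4 of P and reverse-bump: 4 enters row 3 and ejects 3; 3 enters row 2 and ejects 2; 2 enters row 1 and ejects 1. So w(4) = 1. P is now [[2], [3], [4]].
Step i=3: Q has 3 at row 3, column 1; remove 4 from row 3 of P and reverse-bump: 4 enters row 2 and ejects 3; 3 enters row 1 and ejects 2. So w(3) = 2. P is now [[3], [4]].
Step i=2: Q has 2 at row 2, column 1; remove 4 from row 2 of P and reverse-bump: 4 enters row 1 and ejects 3. So w(2) = 3. P is now [[4]].
Step i=1: Q has 1 at row 1, column 1; remove that cell from P, ejecting 4. So w(1) = 4. P is now [].

So w = 4 3 2 1 5.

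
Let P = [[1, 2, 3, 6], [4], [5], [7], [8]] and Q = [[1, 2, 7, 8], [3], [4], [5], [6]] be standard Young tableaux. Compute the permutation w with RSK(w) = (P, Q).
Reverse RSK: for i = n, n-1, ..., 1, locate i in Q, remove the corresponding corner cell from P, and reverse-bump its entry up through P; the value ejected from row 1 is w(i).

So w = 1 8 7 5 4 2 3 6.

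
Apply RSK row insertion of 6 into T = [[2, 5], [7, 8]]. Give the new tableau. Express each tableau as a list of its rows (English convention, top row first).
6 is larger than every entry of row 1, so it is appended to row 1. The new tableau is [[2, 5, 6], [7, 8]].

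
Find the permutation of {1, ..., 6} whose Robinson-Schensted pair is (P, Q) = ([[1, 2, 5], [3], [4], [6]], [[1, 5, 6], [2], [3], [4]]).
6 4 3 1 2 5

Reverse the RSK construction: for i from n down to 1, find the cell of Q containing i, remove the entry at that cell from P, and reverse-bump it up through P; the value ejected from row 1 is w(i).

Step i=6: Q has 6 at row 1, column 3; remove that cell from P, ejecting 5. So w(6) = 5. P is now [[1, 2], [3], [4], [6]].
Step i=5: Q has 5 at row 1, column 2; remove that cell from P, ejecting 2. So w(5) = 2. P is now [[1], [3], [4], [6]].
Step i=4: Q has 4 at row 4, column 1; remove 6 from row 4 of P and reverse-bump: 6 enters row 3 and ejects 4; 4 enters row 2 and ejects 3; 3 enters row 1 and ejects 1. So w(4) = 1. P is now [[3], [4], [6]].
Step i=3: Q has 3 at row 3, column 1; remove 6 from row 3 of P and reverse-bump: 6 enters row 2 and ejects 4; 4 enters row 1 and ejects 3. So w(3) = 3. P is now [[4], [6]].
Step i=2: Q has 2 at row 2, column 1; remove 6 from row 2 of P and reverse-bump: 6 enters row 1 and ejects 4. So w(2) = 4. P is now [[6]].
Step i=1: Q has 1 at row 1, column 1; remove that cell from P, ejecting 6. So w(1) = 6. P is now [].

So w = 6 4 3 1 2 5.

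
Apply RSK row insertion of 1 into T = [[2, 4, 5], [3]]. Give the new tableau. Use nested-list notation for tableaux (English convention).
In row 1, 1 replaces 2 (the leftmost entry greater than 1); 2 is bumped to row 2. In row 2, 2 replaces 3 (the leftmost entry greater than 2); 3 is bumped to row 3. 3 starts a new row 3. The new tableau is [[1, 4, 5], [2], [3]].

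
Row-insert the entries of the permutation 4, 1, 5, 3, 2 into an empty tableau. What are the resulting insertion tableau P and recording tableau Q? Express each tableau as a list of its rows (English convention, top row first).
Insert each entry of the permutation into P by Schensted row insertion, recording in Q the position of each new cell.

Insert 4: appended to row 1. P = [[4]].
Insert 1: 1 bumps 4 from row 1; 4 starts row 2. P = [[1], [4]].
Insert 5: appended to row 1. P = [[1, 5], [4]].
Insert 3: 3 bumps 5 from row 1; 5 appends to row 2. P = [[1, 3], [4, 5]].
Insert 2: 2 bumps 3 from row 1; 3 bumps 4 from row 2; 4 starts row 3. P = [[1, 2], [3, 5], [4]].

So P = [[1, 2], [3, 5], [4]], Q = [[1, 3], [2, 4], [5]].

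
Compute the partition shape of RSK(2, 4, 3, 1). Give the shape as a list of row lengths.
RSK row insertion gives P = [[1, 3], [2], [4]], which has shape [2, 1, 1].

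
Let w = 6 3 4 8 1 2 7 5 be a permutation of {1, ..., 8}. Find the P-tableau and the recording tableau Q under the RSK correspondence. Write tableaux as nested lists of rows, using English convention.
P = [[1, 2, 5], [3, 4, 7], [6, 8]], Q = [[1, 3, 4], [2, 6, 7], [5, 8]]

Insert each entry of the permutation into P by Schensted row insertion, recording in Q the position of each new cell.

Insert 6: appended to row 1. P = [[6]], Q = [[1]].
Insert 3: 3 bumps 6 from row 1; 6 starts row 2. P = [[3], [6]], Q = [[1], [2]].
Insert 4: appended to row 1. P = [[3, 4], [6]], Q = [[1, 3], [2]].
Insert 8: appended to row 1. P = [[3, 4, 8], [6]], Q = [[1, 3, 4], [2]].
Insert 1: 1 bumps 3 from row 1; 3 bumps 6 from row 2; 6 starts row 3. P = [[1, 4, 8], [3], [6]], Q = [[1, 3, 4], [2], [5]].
Insert 2: 2 bumps 4 from row 1; 4 appends to row 2. P = [[1, 2, 8], [3, 4], [6]], Q = [[1, 3, 4], [2, 6], [5]].
Insert 7: 7 bumps 8 from row 1; 8 appends to row 2. P = [[1, 2, 7], [3, 4, 8], [6]], Q = [[1, 3, 4], [2, 6, 7], [5]].
Insert 5: 5 bumps 7 from row 1; 7 bumps 8 from row 2; 8 appends to row 3. P = [[1, 2, 5], [3, 4, 7], [6, 8]], Q = [[1, 3, 4], [2, 6, 7], [5, 8]].

So P = [[1, 2, 5], [3, 4, 7], [6, 8]], Q = [[1, 3, 4], [2, 6, 7], [5, 8]].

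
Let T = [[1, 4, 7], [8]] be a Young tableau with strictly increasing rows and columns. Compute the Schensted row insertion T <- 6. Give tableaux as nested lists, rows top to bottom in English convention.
[[1, 4, 6], [7], [8]]

In row 1, 6 replaces 7 (the leftmost entry greater than 6); 7 is bumped to row 2. In row 2, 7 replaces 8 (the leftmost entry greater than 7); 8 is bumped to row 3. 8 starts a new row 3. The new tableau is [[1, 4, 6], [7], [8]].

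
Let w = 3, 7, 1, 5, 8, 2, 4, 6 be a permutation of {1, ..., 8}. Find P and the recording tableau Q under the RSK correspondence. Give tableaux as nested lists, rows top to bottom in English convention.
Insert each entry of the permutation into P by Schensted row insertion, recording in Q the position of each new cell.

Insert 3: appended to row 1. P = [[3]], Q = [[1]].
Insert 7: appended to row 1. P = [[3, 7]], Q = [[1, 2]].
Insert 1: 1 bumps 3 from row 1; 3 starts row 2. P = [[1, 7], [3]], Q = [[1, 2], [3]].
Insert 5: 5 bumps 7 from row 1; 7 appends to row 2. P = [[1, 5], [3, 7]], Q = [[1, 2], [3, 4]].
Insert 8: appended to row 1. P = [[1, 5, 8], [3, 7]], Q = [[1, 2, 5], [3, 4]].
Insert 2: 2 bumps 5 from row 1; 5 bumps 7 from row 2; 7 starts row 3. P = [[1, 2, 8], [3, 5], [7]], Q = [[1, 2, 5], [3, 4], [6]].
Insert 4: 4 bumps 8 from row 1; 8 appends to row 2. P = [[1, 2, 4], [3, 5, 8], [7]], Q = [[1, 2, 5], [3, 4, 7], [6]].
Insert 6: appended to row 1. P = [[1, 2, 4, 6], [3, 5, 8], [7]], Q = [[1, 2, 5, 8], [3, 4, 7], [6]].

So P = [[1, 2, 4, 6], [3, 5, 8], [7]], Q = [[1, 2, 5, 8], [3, 4, 7], [6]].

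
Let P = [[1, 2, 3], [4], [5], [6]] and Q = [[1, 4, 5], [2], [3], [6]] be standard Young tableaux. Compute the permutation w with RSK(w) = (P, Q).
Reverse the RSK construction: for i from n down to 1, find the cell of Q containing i, remove the entry at that cell from P, and reverse-bump it up through P; the value ejected from row 1 is w(i).

Step i=6: Q has 6 at row 4, column 1; remove 6 from row 4 of P and reverse-bump: 6 enters row 3 and ejects 5; 5 enters row 2 and ejects 4; 4 enters row 1 and ejects 3. So w(6) = 3. P is now [[1, 2, 4], [5], [6]].
Step i=5: Q has 5 at row 1, column 3; remove that cell from P, ejecting 4. So w(5) = 4. P is now [[1, 2], [5], [6]].
Step i=4: Q has 4 at row 1, column 2; remove that cell from P, ejecting 2. So w(4) = 2. P is now [[1], [5], [6]].
Step i=3: Q has 3 at row 3, column 1; remove 6 from row 3 of P and reverse-bump: 6 enters row 2 and ejects 5; 5 enters row 1 and ejects 1. So w(3) = 1. P is now [[5], [6]].
Step i=2: Q has 2 at row 2, column 1; remove 6 from row 2 of P and reverse-bump: 6 enters row 1 and ejects 5. So w(2) = 5. P is now [[6]].
Step i=1: Q has 1 at row 1, column 1; remove that cell from P, ejecting 6. So w(1) = 6. P is now [].

So w = 6 5 1 2 4 3.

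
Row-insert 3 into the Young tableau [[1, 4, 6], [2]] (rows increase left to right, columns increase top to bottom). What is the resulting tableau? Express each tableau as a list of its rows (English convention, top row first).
In row 1, 3 replaces 4 (the leftmost entry greater than 3); 4 is bumped to row 2. 4 is appended to row 2. The new tableau is [[1, 3, 6], [2, 4]].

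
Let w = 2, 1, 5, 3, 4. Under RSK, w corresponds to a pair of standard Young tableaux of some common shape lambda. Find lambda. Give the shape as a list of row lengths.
[3, 2]

Row-insert each entry into an empty tableau.

After inserting 2: P = [[2]].
After inserting 1: P = [[1], [2]].
After inserting 5: P = [[1, 5], [2]].
After inserting 3: P = [[1, 3], [2, 5]].
After inserting 4: P = [[1, 3, 4], [2, 5]].

The final insertion tableau P = [[1, 3, 4], [2, 5]] has shape [3, 2].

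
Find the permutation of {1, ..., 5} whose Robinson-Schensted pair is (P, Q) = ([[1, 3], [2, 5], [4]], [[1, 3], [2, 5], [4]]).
Reverse the RSK construction: for i from n down to 1, find the cell of Q containing i, remove the entry at that cell from P, and reverse-bump it up through P; the value ejected from row 1 is w(i).

Step i=5: Q has 5 at row 2, column 2; remove 5 from row 2 of P and reverse-bump: 5 enters row 1 and ejects 3. So w(5) = 3. P is now [[1, 5], [2], [4]].
Step i=4: Q has 4 at row 3, column 1; remove 4 from row 3 of P and reverse-bump: 4 enters row 2 and ejects 2; 2 enters row 1 and ejects 1. So w(4) = 1. P is now [[2, 5], [4]].
Step i=3: Q has 3 at row 1, column 2; remove that cell from P, ejecting 5. So w(3) = 5. P is now [[2], [4]].
Step i=2: Q has 2 at row 2, column 1; remove 4 from row 2 of P and reverse-bump: 4 enters row 1 and ejects 2. So w(2) = 2. P is now [[4]].
Step i=1: Q has 1 at row 1, column 1; remove that cell from P, ejecting 4. So w(1) = 4. P is now [].

So w = 4 2 5 1 3.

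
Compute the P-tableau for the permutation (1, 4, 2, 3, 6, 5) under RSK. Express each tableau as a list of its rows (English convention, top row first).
P = [[1, 2, 3, 5], [4, 6]]

After inserting 1: P = [[1]].
After inserting 4: P = [[1, 4]].
After inserting 2: P = [[1, 2], [4]].
After inserting 3: P = [[1, 2, 3], [4]].
After inserting 6: P = [[1, 2, 3, 6], [4]].
After inserting 5: P = [[1, 2, 3, 5], [4, 6]].

So P = [[1, 2, 3, 5], [4, 6]].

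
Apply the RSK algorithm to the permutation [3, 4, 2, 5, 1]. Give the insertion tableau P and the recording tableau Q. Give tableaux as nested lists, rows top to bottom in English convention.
P = [[1, 4, 5], [2], [3]], Q = [[1, 2, 4], [3], [5]]

Insert each entry of the permutation into P by Schensted row insertion, recording in Q the position of each new cell.

Insert 3: appended to row 1. P = [[3]].
Insert 4: appended to row 1. P = [[3, 4]].
Insert 2: 2 bumps 3 from row 1; 3 starts row 2. P = [[2, 4], [3]].
Insert 5: appended to row 1. P = [[2, 4, 5], [3]].
Insert 1: 1 bumps 2 from row 1; 2 bumps 3 from row 2; 3 starts row 3. P = [[1, 4, 5], [2], [3]].

So P = [[1, 4, 5], [2], [3]], Q = [[1, 2, 4], [3], [5]].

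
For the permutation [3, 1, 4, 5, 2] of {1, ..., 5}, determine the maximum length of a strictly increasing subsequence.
3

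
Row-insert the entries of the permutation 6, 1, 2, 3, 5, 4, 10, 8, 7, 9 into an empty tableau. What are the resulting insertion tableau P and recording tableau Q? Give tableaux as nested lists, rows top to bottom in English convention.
Insert each entry of the permutation into P by Schensted row insertion, recording in Q the position of each new cell.

After inserting 6: P = [[6]].
After inserting 1: P = [[1], [6]].
After inserting 2: P = [[1, 2], [6]].
After inserting 3: P = [[1, 2, 3], [6]].
After inserting 5: P = [[1, 2, 3, 5], [6]].
After inserting 4: P = [[1, 2, 3, 4], [5], [6]].
After inserting 10: P = [[1, 2, 3, 4, 10], [5], [6]].
After inserting 8: P = [[1, 2, 3, 4, 8], [5, 10], [6]].
After inserting 7: P = [[1, 2, 3, 4, 7], [5, 8], [6, 10]].
After inserting 9: P = [[1, 2, 3, 4, 7, 9], [5, 8], [6, 10]].

So P = [[1, 2, 3, 4, 7, 9], [5, 8], [6, 10]], Q = [[1, 3, 4, 5, 7, 10], [2, 8], [6, 9]].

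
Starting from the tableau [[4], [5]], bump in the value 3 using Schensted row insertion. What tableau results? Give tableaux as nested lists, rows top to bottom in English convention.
In row 1, 3 replaces 4 (the leftmost entry greater than 3); 4 is bumped to row 2. In row 2, 4 replaces 5 (the leftmost entry greater than 4); 5 is bumped to row 3. 5 starts a new row 3. The new tableau is [[3], [4], [5]].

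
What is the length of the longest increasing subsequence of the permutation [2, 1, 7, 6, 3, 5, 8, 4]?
4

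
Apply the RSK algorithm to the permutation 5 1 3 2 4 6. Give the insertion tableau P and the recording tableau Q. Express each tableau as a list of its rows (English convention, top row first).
P = [[1, 2, 4, 6], [3], [5]], Q = [[1, 3, 5, 6], [2], [4]]

Insert each entry of the permutation into P by Schensted row insertion, recording in Q the position of each new cell.

Insert 5: appended to row 1. P = [[5]].
Insert 1: 1 bumps 5 from row 1; 5 starts row 2. P = [[1], [5]].
Insert 3: appended to row 1. P = [[1, 3], [5]].
Insert 2: 2 bumps 3 from row 1; 3 bumps 5 from row 2; 5 starts row 3. P = [[1, 2], [3], [5]].
Insert 4: appended to row 1. P = [[1, 2, 4], [3], [5]].
Insert 6: appended to row 1. P = [[1, 2, 4, 6], [3], [5]].

So P = [[1, 2, 4, 6], [3], [5]], Q = [[1, 3, 5, 6], [2], [4]].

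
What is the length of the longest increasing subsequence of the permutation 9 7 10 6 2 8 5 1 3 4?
3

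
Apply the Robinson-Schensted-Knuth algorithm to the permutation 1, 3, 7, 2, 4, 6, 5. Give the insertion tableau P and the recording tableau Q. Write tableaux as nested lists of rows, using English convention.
Insert each entry of the permutation into P by Schensted row insertion, recording in Q the position of each new cell.

Insert 1: appended to row 1. P = [[1]], Q = [[1]].
Insert 3: appended to row 1. P = [[1, 3]], Q = [[1, 2]].
Insert 7: appended to row 1. P = [[1, 3, 7]], Q = [[1, 2, 3]].
Insert 2: 2 bumps 3 from row 1; 3 starts row 2. P = [[1, 2, 7], [3]], Q = [[1, 2, 3], [4]].
Insert 4: 4 bumps 7 from row 1; 7 appends to row 2. P = [[1, 2, 4], [3, 7]], Q = [[1, 2, 3], [4, 5]].
Insert 6: appended to row 1. P = [[1, 2, 4, 6], [3, 7]], Q = [[1, 2, 3, 6], [4, 5]].
Insert 5: 5 bumps 6 from row 1; 6 bumps 7 from row 2; 7 starts row 3. P = [[1, 2, 4, 5], [3, 6], [7]], Q = [[1, 2, 3, 6], [4, 5], [7]].

So P = [[1, 2, 4, 5], [3, 6], [7]], Q = [[1, 2, 3, 6], [4, 5], [7]].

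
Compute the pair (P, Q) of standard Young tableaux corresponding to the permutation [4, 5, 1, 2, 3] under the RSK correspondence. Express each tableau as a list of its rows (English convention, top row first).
Insert each entry of the permutation into P by Schensted row insertion, recording in Q the position of each new cell.

After inserting 4: P = [[4]].
After inserting 5: P = [[4, 5]].
After inserting 1: P = [[1, 5], [4]].
After inserting 2: P = [[1, 2], [4, 5]].
After inserting 3: P = [[1, 2, 3], [4, 5]].

So P = [[1, 2, 3], [4, 5]], Q = [[1, 2, 5], [3, 4]].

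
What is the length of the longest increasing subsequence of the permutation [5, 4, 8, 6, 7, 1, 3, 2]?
3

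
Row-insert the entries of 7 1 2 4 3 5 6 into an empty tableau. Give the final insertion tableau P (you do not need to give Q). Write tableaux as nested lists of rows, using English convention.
Insert 7: appended to row 1. P = [[7]].
Insert 1: 1 bumps 7 from row 1; 7 starts row 2. P = [[1], [7]].
Insert 2: appended to row 1. P = [[1, 2], [7]].
Insert 4: appended to row 1. P = [[1, 2, 4], [7]].
Insert 3: 3 bumps 4 from row 1; 4 bumps 7 from row 2; 7 starts row 3. P = [[1, 2, 3], [4], [7]].
Insert 5: appended to row 1. P = [[1, 2, 3, 5], [4], [7]].
Insert 6: appended to row 1. P = [[1, 2, 3, 5, 6], [4], [7]].

So P = [[1, 2, 3, 5, 6], [4], [7]].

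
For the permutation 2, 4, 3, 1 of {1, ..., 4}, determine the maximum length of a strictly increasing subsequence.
2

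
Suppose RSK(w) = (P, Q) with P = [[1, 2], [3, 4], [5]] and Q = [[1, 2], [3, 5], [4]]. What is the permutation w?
3 5 4 1 2

Reverse the RSK construction: for i from n down to 1, find the cell of Q containing i, remove the entry at that cell from P, and reverse-bump it up through P; the value ejected from row 1 is w(i).

Step i=5: Q has 5 at row 2, column 2; remove 4 from row 2 of P and reverse-bump: 4 enters row 1 and ejects 2. So w(5) = 2. P is now [[1, 4], [3], [5]].
Step i=4: Q has 4 at row 3, column 1; remove 5 from row 3 of P and reverse-bump: 5 enters row 2 and ejects 3; 3 enters row 1 and ejects 1. So w(4) = 1. P is now [[3, 4], [5]].
Step i=3: Q has 3 at row 2, column 1; remove 5 from row 2 of P and reverse-bump: 5 enters row 1 and ejects 4. So w(3) = 4. P is now [[3, 5]].
Step i=2: Q has 2 at row 1, column 2; remove that cell from P, ejecting 5. So w(2) = 5. P is now [[3]].
Step i=1: Q has 1 at row 1, column 1; remove that cell from P, ejecting 3. So w(1) = 3. P is now [].

So w = 3 5 4 1 2.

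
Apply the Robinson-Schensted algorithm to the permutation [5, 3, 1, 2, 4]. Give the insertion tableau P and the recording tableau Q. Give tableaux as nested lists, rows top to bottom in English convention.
Insert each entry of the permutation into P by Schensted row insertion, recording in Q the position of each new cell.

After inserting 5: P = [[5]].
After inserting 3: P = [[3], [5]].
After inserting 1: P = [[1], [3], [5]].
After inserting 2: P = [[1, 2], [3], [5]].
After inserting 4: P = [[1, 2, 4], [3], [5]].

So P = [[1, 2, 4], [3], [5]], Q = [[1, 4, 5], [2], [3]].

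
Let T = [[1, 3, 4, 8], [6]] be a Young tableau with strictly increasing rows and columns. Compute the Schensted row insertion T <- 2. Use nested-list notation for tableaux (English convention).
[[1, 2, 4, 8], [3], [6]]

In row 1, 2 replaces 3 (the leftmost entry greater than 2); 3 is bumped to row 2. In row 2, 3 replaces 6 (the leftmost entry greater than 3); 6 is bumped to row 3. 6 starts a new row 3. The new tableau is [[1, 2, 4, 8], [3], [6]].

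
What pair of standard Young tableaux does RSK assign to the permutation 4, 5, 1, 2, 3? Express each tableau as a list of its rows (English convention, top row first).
Insert each entry of the permutation into P by Schensted row insertion, recording in Q the position of each new cell.

Insert 4: appended to row 1. P = [[4]].
Insert 5: appended to row 1. P = [[4, 5]].
Insert 1: 1 bumps 4 from row 1; 4 starts row 2. P = [[1, 5], [4]].
Insert 2: 2 bumps 5 from row 1; 5 appends to row 2. P = [[1, 2], [4, 5]].
Insert 3: appended to row 1. P = [[1, 2, 3], [4, 5]].

So P = [[1, 2, 3], [4, 5]], Q = [[1, 2, 5], [3, 4]].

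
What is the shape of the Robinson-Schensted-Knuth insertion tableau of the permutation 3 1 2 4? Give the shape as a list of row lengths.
[3, 1]

RSK row insertion gives P = [[1, 2, 4], [3]], which has shape [3, 1].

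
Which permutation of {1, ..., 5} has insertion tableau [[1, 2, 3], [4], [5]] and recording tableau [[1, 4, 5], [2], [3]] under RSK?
Reverse the RSK construction: for i from n down to 1, find the cell of Q containing i, remove the entry at that cell from P, and reverse-bump it up through P; the value ejected from row 1 is w(i).

Step i=5: Q has 5 at row 1, column 3; remove that cell from P, ejecting 3. So w(5) = 3. P is now [[1, 2], [4], [5]].
Step i=4: Q has 4 at row 1, column 2; remove that cell from P, ejecting 2. So w(4) = 2. P is now [[1], [4], [5]].
Step i=3: Q has 3 at row 3, column 1; remove 5 from row 3 of P and reverse-bump: 5 enters row 2 and ejects 4; 4 enters row 1 and ejects 1. So w(3) = 1. P is now [[4], [5]].
Step i=2: Q has 2 at row 2, column 1; remove 5 from row 2 of P and reverse-bump: 5 enters row 1 and ejects 4. So w(2) = 4. P is now [[5]].
Step i=1: Q has 1 at row 1, column 1; remove that cell from P, ejecting 5. So w(1) = 5. P is now [].

So w = 5 4 1 2 3.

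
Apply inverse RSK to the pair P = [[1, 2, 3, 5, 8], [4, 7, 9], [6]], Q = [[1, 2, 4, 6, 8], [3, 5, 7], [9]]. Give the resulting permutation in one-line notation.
Reverse the RSK construction: for i from n down to 1, find the cell of Q containing i, remove the entry at that cell from P, and reverse-bump it up through P; the value ejected from row 1 is w(i).

Step i=9: Q has 9 at row 3, column 1; remove 6 from row 3 of P and reverse-bump: 6 enters row 2 and ejects 4; 4 enters row 1 and ejects 3. So w(9) = 3. P is now [[1, 2, 4, 5, 8], [6, 7, 9]].
Step i=8: Q has 8 at row 1, column 5; remove that cell from P, ejecting 8. So w(8) = 8. P is now [[1, 2, 4, 5], [6, 7, 9]].
Step i=7: Q has 7 at row 2, column 3; remove 9 from row 2 of P and reverse-bump: 9 enters row 1 and ejects 5. So w(7) = 5. P is now [[1, 2, 4, 9], [6, 7]].
Step i=6: Q has 6 at row 1, column 4; remove that cell from P, ejecting 9. So w(6) = 9. P is now [[1, 2, 4], [6, 7]].
Step i=5: Q has 5 at row 2, column 2; remove 7 from row 2 of P and reverse-bump: 7 enters row 1 and ejects 4. So w(5) = 4. P is now [[1, 2, 7], [6]].
Step i=4: Q has 4 at row 1, column 3; remove that cell from P, ejecting 7. So w(4) = 7. P is now [[1, 2], [6]].
Step i=3: Q has 3 at row 2, column 1; remove 6 from row 2 of P and reverse-bump: 6 enters row 1 and ejects 2. So w(3) = 2. P is now [[1, 6]].
Step i=2: Q has 2 at row 1, column 2; remove that cell from P, ejecting 6. So w(2) = 6. P is now [[1]].
Step i=1: Q has 1 at row 1, column 1; remove that cell from P, ejecting 1. So w(1) = 1. P is now [].

So w = 1 6 2 7 4 9 5 8 3.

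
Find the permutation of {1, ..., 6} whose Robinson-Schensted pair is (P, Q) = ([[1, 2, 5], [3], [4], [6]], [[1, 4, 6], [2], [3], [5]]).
Reverse the RSK construction: for i from n down to 1, find the cell of Q containing i, remove the entry at that cell from P, and reverse-bump it up through P; the value ejected from row 1 is w(i).

Step i=6: Q has 6 at row 1, column 3; remove that cell from P, ejecting 5. So w(6) = 5. P is now [[1, 2], [3], [4], [6]].
Step i=5: Q has 5 at row 4, column 1; remove 6 from row 4 of P and reverse-bump: 6 enters row 3 and ejects 4; 4 enters row 2 and ejects 3; 3 enters row 1 and ejects 2. So w(5) = 2. P is now [[1, 3], [4], [6]].
Step i=4: Q has 4 at row 1, column 2; remove that cell from P, ejecting 3. So w(4) = 3. P is now [[1], [4], [6]].
Step i=3: Q has 3 at row 3, column 1; remove 6 from row 3 of P and reverse-bump: 6 enters row 2 and ejects 4; 4 enters row 1 and ejects 1. So w(3) = 1. P is now [[4], [6]].
Step i=2: Q has 2 at row 2, column 1; remove 6 from row 2 of P and reverse-bump: 6 enters row 1 and ejects 4. So w(2) = 4. P is now [[6]].
Step i=1: Q has 1 at row 1, column 1; remove that cell from P, ejecting 6. So w(1) = 6. P is now [].

So w = 6 4 1 3 2 5.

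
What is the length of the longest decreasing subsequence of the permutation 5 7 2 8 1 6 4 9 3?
4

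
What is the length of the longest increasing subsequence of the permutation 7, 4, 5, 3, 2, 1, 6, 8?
4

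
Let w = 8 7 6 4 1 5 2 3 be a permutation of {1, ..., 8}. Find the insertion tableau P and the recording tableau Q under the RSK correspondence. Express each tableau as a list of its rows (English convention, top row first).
P = [[1, 2, 3], [4, 5], [6], [7], [8]], Q = [[1, 6, 8], [2, 7], [3], [4], [5]]

Insert each entry of the permutation into P by Schensted row insertion, recording in Q the position of each new cell.

Insert 8: appended to row 1. P = [[8]], Q = [[1]].
Insert 7: 7 bumps 8 from row 1; 8 starts row 2. P = [[7], [8]], Q = [[1], [2]].
Insert 6: 6 bumps 7 from row 1; 7 bumps 8 from row 2; 8 starts row 3. P = [[6], [7], [8]], Q = [[1], [2], [3]].
Insert 4: 4 bumps 6 from row 1; 6 bumps 7 from row 2; 7 bumps 8 from row 3; 8 starts row 4. P = [[4], [6], [7], [8]], Q = [[1], [2], [3], [4]].
Insert 1: 1 bumps 4 from row 1; 4 bumps 6 from row 2; 6 bumps 7 from row 3; 7 bumps 8 from row 4; 8 starts row 5. P = [[1], [4], [6], [7], [8]], Q = [[1], [2], [3], [4], [5]].
Insert 5: appended to row 1. P = [[1, 5], [4], [6], [7], [8]], Q = [[1, 6], [2], [3], [4], [5]].
Insert 2: 2 bumps 5 from row 1; 5 appends to row 2. P = [[1, 2], [4, 5], [6], [7], [8]], Q = [[1, 6], [2, 7], [3], [4], [5]].
Insert 3: appended to row 1. P = [[1, 2, 3], [4, 5], [6], [7], [8]], Q = [[1, 6, 8], [2, 7], [3], [4], [5]].

So P = [[1, 2, 3], [4, 5], [6], [7], [8]], Q = [[1, 6, 8], [2, 7], [3], [4], [5]].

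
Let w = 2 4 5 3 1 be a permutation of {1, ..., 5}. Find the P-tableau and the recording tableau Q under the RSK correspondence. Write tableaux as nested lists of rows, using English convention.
P = [[1, 3, 5], [2], [4]], Q = [[1, 2, 3], [4], [5]]

Insert each entry of the permutation into P by Schensted row insertion, recording in Q the position of each new cell.

After inserting 2: P = [[2]].
After inserting 4: P = [[2, 4]].
After inserting 5: P = [[2, 4, 5]].
After inserting 3: P = [[2, 3, 5], [4]].
After inserting 1: P = [[1, 3, 5], [2], [4]].

So P = [[1, 3, 5], [2], [4]], Q = [[1, 2, 3], [4], [5]].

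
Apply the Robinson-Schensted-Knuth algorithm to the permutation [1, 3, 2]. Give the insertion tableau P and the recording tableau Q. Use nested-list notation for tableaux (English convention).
P = [[1, 2], [3]], Q = [[1, 2], [3]]

Insert each entry of the permutation into P by Schensted row insertion, recording in Q the position of each new cell.

Insert 1: appended to row 1. P = [[1]], Q = [[1]].
Insert 3: appended to row 1. P = [[1, 3]], Q = [[1, 2]].
Insert 2: 2 bumps 3 from row 1; 3 starts row 2. P = [[1, 2], [3]], Q = [[1, 2], [3]].

So P = [[1, 2], [3]], Q = [[1, 2], [3]].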